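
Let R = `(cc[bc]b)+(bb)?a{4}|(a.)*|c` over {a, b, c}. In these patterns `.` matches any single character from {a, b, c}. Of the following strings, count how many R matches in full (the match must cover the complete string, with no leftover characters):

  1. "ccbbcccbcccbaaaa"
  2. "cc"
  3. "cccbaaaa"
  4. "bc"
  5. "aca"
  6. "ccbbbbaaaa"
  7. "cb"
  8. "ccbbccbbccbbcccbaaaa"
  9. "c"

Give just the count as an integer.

5

1 → match
2 → no match
3 → match
4 → no match
5 → no match
6 → match
7 → no match
8 → match
9 → match
Total matched: 5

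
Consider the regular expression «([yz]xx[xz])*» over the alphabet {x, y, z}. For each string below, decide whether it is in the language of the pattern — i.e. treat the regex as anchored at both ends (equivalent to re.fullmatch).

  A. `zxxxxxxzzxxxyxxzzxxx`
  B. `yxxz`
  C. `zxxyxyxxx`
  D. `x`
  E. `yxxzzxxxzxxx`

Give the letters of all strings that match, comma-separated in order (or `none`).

A → no match
B → match
C → no match
D → no match
E → match

B, E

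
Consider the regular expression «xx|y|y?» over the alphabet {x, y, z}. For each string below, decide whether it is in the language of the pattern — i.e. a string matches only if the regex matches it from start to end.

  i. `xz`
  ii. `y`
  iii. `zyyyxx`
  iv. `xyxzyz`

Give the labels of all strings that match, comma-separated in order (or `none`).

i → no match
ii → match
iii → no match
iv → no match

ii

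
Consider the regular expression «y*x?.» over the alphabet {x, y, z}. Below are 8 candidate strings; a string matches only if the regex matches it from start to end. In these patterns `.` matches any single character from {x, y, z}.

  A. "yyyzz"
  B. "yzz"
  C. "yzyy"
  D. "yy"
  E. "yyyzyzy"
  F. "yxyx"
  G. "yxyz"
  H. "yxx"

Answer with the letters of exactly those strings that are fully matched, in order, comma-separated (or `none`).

A. "yyyzz" → no match
B. "yzz" → no match
C. "yzyy" → no match
D. "yy" → match
E. "yyyzyzy" → no match
F. "yxyx" → no match
G. "yxyz" → no match
H. "yxx" → match

D, H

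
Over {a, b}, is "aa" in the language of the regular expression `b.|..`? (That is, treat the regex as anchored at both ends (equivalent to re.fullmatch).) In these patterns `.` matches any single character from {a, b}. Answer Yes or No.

Yes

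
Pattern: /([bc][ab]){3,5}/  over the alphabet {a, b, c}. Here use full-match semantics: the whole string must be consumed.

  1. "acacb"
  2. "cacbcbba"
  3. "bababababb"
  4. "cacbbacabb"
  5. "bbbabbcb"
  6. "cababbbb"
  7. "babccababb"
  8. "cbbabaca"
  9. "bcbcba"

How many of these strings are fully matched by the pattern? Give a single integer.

1 → no match
2 → match
3 → match
4 → match
5 → match
6 → match
7 → no match
8 → match
9 → no match
Total matched: 6

6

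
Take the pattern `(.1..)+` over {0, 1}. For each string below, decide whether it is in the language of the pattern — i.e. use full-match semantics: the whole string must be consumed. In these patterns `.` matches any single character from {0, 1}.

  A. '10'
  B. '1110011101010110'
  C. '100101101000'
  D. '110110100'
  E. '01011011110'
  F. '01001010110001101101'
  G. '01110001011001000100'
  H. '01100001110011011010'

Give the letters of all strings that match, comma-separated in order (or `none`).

A. '10' → no match
B → match
C. '100101101000' → no match
D. '110110100' → no match
E. '01011011110' → no match
F → no match
G → no match
H → no match

B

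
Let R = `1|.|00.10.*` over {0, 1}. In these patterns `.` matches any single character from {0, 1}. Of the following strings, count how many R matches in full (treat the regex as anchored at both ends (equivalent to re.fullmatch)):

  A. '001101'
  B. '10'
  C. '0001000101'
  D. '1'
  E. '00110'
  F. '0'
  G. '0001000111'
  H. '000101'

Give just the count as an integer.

7

A. '001101' → match
B. '10' → no match
C. '0001000101' → match
D. '1' → match
E. '00110' → match
F. '0' → match
G. '0001000111' → match
H. '000101' → match
Total matched: 7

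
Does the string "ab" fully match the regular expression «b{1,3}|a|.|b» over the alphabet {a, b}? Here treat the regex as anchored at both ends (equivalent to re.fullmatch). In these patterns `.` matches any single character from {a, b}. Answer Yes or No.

No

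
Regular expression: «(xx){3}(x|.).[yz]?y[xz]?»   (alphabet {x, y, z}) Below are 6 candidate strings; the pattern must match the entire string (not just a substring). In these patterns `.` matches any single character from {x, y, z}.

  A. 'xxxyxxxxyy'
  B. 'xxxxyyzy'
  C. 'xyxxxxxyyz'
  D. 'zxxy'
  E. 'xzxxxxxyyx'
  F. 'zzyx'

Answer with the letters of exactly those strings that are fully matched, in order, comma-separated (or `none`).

none

A. 'xxxyxxxxyy' → no match
B. 'xxxxyyzy' → no match
C. 'xyxxxxxyyz' → no match — must start with 'xx'
D. 'zxxy' → no match — must start with 'xx'
E. 'xzxxxxxyyx' → no match — must start with 'xx'
F. 'zzyx' → no match — must start with 'xx'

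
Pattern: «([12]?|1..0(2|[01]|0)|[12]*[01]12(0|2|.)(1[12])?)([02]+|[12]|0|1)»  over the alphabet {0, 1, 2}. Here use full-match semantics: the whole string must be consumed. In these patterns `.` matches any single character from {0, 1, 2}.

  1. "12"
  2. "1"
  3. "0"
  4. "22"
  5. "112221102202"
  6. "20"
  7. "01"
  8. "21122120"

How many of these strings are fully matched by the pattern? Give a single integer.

6

1 → match
2 → match
3 → match
4 → match
5 → no match
6 → match
7 → no match
8 → match
Total matched: 6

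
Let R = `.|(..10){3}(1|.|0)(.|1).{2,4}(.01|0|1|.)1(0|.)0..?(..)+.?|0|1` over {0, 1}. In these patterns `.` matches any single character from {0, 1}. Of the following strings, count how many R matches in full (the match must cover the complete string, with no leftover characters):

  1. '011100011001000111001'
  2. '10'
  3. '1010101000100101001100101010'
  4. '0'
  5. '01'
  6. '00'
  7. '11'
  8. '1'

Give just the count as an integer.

1 → no match
2. '10' → no match
3 → match
4. '0' → match
5. '01' → no match
6. '00' → no match
7. '11' → no match
8. '1' → match
Total matched: 3

3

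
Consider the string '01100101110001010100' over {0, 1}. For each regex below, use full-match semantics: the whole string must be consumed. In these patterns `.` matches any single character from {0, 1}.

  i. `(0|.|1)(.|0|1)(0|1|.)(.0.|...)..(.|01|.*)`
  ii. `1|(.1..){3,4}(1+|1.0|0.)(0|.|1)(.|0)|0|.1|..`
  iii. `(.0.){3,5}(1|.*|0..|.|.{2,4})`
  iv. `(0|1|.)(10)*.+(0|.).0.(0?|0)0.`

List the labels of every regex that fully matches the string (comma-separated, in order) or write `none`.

i, ii, iv

i → match
ii → match
iii → no match
iv → match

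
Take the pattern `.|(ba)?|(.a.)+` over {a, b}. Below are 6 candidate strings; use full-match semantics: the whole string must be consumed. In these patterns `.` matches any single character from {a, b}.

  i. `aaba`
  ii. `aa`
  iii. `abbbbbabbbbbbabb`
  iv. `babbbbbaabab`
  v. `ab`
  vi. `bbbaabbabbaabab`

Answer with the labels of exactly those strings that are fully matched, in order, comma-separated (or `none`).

i → no match
ii → no match
iii → no match
iv → no match
v → no match
vi → no match

none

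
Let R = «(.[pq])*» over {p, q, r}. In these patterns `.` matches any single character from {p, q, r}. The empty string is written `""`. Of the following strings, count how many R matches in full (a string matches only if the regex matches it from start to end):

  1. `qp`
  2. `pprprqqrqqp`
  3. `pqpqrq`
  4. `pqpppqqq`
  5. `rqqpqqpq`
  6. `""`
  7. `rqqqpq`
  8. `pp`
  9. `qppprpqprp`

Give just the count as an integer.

1. `qp` → match
2. `pprprqqrqqp` → no match
3. `pqpqrq` → match
4. `pqpppqqq` → match
5. `rqqpqqpq` → match
6. `""` → match
7. `rqqqpq` → match
8. `pp` → match
9. `qppprpqprp` → match
Total matched: 8

8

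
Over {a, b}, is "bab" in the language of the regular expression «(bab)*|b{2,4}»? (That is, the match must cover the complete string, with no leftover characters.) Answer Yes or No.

Yes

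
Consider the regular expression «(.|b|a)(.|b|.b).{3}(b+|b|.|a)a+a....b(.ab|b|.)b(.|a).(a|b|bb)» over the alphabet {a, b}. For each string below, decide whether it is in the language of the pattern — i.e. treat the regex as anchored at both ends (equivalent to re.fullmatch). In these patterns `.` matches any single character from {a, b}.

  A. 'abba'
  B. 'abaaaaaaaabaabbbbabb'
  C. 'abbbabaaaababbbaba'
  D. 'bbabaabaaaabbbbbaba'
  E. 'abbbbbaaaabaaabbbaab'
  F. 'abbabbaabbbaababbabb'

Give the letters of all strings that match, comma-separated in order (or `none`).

B, C, E

A → no match
B → match
C → match
D → no match
E → match
F → no match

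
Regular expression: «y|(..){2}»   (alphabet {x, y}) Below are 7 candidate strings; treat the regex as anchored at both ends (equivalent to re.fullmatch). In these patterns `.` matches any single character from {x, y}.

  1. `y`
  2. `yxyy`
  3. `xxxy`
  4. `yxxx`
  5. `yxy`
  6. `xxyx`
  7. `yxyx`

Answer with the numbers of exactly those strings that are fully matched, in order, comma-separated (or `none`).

1. `y` → match
2. `yxyy` → match
3. `xxxy` → match
4. `yxxx` → match
5. `yxy` → no match
6. `xxyx` → match
7. `yxyx` → match

1, 2, 3, 4, 6, 7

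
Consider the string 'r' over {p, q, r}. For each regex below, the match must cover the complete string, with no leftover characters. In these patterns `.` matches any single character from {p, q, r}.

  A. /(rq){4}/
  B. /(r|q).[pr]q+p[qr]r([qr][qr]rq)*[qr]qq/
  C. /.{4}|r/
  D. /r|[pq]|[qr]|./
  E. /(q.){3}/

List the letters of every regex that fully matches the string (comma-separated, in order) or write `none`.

A → no match — must start with 'rq'
B → no match — must end with 'qq'
C → match
D → match
E → no match — must start with 'q'

C, D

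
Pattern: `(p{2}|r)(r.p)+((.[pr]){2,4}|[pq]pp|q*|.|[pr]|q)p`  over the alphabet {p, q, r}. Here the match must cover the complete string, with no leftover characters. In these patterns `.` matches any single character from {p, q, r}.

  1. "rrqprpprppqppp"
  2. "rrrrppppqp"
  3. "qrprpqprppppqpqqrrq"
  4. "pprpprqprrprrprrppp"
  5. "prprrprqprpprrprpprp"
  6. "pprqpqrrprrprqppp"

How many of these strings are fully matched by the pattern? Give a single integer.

2

1 → match
2 → no match
3 → no match — must end with "p"
4 → match
5 → no match
6 → no match
Total matched: 2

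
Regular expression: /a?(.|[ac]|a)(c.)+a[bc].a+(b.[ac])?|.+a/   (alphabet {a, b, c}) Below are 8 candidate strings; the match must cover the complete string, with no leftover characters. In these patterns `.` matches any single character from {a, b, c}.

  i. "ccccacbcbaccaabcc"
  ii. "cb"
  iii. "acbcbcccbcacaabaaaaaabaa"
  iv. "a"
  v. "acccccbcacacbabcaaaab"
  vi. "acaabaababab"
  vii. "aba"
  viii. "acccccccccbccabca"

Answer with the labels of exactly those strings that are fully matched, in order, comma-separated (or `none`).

i, iii, vii, viii

i → match
ii → no match
iii → match
iv → no match
v → no match
vi → no match
vii → match
viii → match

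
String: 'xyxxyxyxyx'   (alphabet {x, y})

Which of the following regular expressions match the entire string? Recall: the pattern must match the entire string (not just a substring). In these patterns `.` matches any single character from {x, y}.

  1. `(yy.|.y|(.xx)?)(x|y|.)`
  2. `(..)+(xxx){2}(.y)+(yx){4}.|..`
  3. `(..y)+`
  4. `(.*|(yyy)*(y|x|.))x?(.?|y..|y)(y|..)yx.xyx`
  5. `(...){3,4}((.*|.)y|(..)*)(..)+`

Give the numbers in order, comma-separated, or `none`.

1 → no match
2 → no match
3 → no match — must end with 'y'
4 → match
5 → no match

4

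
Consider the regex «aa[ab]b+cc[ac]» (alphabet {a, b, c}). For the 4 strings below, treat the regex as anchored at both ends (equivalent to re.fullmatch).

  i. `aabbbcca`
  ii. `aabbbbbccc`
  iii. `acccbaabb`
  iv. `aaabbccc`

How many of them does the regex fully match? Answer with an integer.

3

i. `aabbbcca` → match
ii. `aabbbbbccc` → match
iii. `acccbaabb` → no match — must start with `aa`
iv. `aaabbccc` → match
Total matched: 3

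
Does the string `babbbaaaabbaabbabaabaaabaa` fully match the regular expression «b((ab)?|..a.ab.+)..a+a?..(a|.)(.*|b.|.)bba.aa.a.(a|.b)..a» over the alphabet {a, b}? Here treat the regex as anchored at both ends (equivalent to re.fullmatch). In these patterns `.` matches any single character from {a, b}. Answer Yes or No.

Yes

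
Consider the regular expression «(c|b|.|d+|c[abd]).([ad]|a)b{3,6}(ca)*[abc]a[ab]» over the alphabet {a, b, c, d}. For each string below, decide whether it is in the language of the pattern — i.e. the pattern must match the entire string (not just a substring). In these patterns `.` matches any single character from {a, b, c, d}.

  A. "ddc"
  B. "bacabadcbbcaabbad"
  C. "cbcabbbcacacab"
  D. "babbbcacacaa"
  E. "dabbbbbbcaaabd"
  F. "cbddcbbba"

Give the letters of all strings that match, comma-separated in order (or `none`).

C

A → no match
B → no match
C → match
D → no match
E → no match
F → no match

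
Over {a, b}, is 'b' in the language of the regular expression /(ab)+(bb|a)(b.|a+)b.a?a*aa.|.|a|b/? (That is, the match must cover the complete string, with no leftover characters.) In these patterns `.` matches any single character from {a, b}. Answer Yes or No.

Yes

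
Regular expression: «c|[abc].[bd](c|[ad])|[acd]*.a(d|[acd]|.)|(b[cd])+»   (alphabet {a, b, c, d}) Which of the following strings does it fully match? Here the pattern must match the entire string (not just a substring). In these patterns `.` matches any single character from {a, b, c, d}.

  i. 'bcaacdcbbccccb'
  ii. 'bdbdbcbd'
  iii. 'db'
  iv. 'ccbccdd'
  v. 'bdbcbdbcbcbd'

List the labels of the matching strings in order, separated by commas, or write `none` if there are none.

i → no match
ii → match
iii → no match
iv → no match
v → match

ii, v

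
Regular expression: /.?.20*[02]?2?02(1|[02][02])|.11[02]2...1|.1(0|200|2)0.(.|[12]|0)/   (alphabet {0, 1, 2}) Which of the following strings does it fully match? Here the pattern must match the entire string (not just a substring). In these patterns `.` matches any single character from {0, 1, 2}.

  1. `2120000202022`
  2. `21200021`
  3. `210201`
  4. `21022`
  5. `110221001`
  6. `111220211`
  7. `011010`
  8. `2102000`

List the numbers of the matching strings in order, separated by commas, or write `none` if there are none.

2, 6

1 → no match
2 → match
3 → no match
4 → no match
5 → no match
6 → match
7 → no match
8 → no match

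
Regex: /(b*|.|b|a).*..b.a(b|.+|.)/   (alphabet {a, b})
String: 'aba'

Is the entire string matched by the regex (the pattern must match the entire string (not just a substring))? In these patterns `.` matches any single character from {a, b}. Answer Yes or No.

No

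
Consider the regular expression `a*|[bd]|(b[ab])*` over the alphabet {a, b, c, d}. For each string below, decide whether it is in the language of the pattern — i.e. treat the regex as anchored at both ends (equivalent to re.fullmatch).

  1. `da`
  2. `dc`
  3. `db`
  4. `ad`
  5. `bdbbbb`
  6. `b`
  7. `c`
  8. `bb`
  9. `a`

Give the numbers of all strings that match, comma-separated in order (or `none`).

1 → no match
2 → no match
3 → no match
4 → no match
5 → no match
6 → match
7 → no match
8 → match
9 → match

6, 8, 9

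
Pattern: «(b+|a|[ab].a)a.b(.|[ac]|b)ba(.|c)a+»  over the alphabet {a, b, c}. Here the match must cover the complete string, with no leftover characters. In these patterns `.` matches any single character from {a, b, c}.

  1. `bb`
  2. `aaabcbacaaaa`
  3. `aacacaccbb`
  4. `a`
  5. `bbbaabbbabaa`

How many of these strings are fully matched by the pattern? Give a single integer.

1 → no match — must end with `a`
2 → match
3 → no match — must end with `a`
4 → no match
5 → match
Total matched: 2

2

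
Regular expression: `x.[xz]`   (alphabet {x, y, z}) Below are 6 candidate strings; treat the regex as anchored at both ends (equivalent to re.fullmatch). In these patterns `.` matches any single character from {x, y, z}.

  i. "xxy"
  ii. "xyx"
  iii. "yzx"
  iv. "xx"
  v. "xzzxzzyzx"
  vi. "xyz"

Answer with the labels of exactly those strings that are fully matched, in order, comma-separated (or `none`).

i. "xxy" → no match
ii. "xyx" → match
iii. "yzx" → no match — must start with "x"
iv. "xx" → no match
v. "xzzxzzyzx" → no match
vi. "xyz" → match

ii, vi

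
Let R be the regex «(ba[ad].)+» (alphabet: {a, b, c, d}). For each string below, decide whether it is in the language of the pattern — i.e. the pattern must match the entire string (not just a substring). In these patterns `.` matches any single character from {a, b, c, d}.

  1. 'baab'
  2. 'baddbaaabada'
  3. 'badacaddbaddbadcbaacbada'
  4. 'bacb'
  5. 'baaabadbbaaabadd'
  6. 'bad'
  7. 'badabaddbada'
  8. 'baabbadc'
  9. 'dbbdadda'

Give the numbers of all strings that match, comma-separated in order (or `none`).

1, 2, 5, 7, 8

1 → match
2 → match
3 → no match
4 → no match
5 → match
6 → no match
7 → match
8 → match
9 → no match — must start with 'ba'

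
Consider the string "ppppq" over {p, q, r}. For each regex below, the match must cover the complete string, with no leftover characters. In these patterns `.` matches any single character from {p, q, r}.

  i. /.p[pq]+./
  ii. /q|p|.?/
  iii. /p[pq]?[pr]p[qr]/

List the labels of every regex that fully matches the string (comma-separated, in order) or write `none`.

i → match
ii → no match
iii → match

i, iii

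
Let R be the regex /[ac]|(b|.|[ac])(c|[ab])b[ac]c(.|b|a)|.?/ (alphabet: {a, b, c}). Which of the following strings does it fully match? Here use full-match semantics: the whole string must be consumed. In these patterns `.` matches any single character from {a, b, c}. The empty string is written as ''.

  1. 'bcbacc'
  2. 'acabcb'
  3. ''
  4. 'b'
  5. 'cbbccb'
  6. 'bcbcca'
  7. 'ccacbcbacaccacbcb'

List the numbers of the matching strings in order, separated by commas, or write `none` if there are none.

1 → match
2 → no match
3 → match
4 → match
5 → match
6 → match
7 → no match

1, 3, 4, 5, 6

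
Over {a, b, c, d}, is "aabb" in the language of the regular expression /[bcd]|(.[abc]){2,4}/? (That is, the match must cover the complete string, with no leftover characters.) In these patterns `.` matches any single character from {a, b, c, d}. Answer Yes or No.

Yes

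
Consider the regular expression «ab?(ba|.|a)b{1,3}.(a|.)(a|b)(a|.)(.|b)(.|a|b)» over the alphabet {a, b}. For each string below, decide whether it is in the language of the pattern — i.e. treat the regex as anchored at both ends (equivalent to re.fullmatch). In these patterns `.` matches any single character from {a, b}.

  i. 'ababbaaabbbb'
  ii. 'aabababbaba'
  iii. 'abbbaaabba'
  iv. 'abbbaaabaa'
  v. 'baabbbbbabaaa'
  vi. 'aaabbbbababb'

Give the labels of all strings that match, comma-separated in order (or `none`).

i. 'ababbaaabbbb' → no match
ii. 'aabababbaba' → no match
iii. 'abbbaaabba' → match
iv. 'abbbaaabaa' → match
v → no match — must start with 'a'
vi. 'aaabbbbababb' → no match

iii, iv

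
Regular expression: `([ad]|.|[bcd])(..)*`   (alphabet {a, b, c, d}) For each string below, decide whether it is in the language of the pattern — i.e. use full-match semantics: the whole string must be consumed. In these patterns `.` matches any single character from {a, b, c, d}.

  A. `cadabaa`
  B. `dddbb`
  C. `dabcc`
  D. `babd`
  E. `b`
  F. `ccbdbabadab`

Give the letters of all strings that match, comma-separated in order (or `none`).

A → match
B → match
C → match
D → no match
E → match
F → match

A, B, C, E, F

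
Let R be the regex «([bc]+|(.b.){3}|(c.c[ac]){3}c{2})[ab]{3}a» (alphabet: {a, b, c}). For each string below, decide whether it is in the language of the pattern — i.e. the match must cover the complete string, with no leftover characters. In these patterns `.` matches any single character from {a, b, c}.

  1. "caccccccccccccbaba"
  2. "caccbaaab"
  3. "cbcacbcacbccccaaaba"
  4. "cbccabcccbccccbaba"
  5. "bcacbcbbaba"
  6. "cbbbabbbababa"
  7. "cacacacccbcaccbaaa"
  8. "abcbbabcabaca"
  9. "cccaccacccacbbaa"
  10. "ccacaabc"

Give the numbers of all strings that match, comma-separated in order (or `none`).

1, 7

1 → match
2 → no match — must end with "a"
3 → no match
4 → no match
5 → no match
6 → no match
7 → match
8 → no match
9 → no match
10 → no match — must end with "a"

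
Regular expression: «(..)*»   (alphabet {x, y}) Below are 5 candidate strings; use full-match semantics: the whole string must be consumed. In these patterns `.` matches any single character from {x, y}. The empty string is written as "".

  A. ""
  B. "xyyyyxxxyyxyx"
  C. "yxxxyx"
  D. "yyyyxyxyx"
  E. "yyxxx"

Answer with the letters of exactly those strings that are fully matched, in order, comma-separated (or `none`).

A, C

A → match
B → no match
C → match
D → no match
E → no match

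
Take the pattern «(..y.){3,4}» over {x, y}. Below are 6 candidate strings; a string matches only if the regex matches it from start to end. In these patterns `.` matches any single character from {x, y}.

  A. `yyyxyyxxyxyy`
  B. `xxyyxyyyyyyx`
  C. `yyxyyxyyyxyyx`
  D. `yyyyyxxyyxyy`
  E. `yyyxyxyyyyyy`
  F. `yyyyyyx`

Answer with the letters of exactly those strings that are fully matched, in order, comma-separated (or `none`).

B, E

A → no match
B → match
C → no match
D → no match
E → match
F → no match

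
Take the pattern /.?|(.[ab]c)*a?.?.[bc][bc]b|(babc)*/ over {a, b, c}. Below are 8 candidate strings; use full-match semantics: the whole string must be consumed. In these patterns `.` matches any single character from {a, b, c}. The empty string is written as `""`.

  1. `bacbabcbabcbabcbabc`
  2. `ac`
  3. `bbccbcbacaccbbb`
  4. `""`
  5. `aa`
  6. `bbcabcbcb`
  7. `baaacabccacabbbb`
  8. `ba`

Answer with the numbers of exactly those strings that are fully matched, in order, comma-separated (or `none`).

1 → no match
2 → no match
3 → match
4 → match
5 → no match
6 → match
7 → no match
8 → no match

3, 4, 6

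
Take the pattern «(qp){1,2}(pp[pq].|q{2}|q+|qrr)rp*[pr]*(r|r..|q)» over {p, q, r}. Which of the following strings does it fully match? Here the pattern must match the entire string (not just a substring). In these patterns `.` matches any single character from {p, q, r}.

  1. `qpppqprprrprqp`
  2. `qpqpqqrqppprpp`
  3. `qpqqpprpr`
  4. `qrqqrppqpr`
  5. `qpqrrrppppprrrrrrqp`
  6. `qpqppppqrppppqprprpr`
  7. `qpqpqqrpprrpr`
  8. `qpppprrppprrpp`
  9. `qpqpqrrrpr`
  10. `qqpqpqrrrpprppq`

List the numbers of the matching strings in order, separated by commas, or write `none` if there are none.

1, 5, 7, 8, 9

1 → match
2 → no match
3. `qpqqpprpr` → no match
4. `qrqqrppqpr` → no match — must start with `qp`
5 → match
6 → no match
7 → match
8 → match
9. `qpqpqrrrpr` → match
10 → no match — must start with `qp`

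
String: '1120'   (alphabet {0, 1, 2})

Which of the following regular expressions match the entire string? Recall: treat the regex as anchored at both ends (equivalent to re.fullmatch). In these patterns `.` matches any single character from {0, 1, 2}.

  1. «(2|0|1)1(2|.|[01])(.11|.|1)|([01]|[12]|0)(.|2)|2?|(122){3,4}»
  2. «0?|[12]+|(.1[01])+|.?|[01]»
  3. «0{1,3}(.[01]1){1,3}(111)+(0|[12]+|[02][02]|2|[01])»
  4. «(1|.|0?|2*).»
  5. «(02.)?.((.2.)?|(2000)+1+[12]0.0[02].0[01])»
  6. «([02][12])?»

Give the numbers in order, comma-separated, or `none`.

1 → match
2 → no match
3 → no match — must start with '0'
4 → no match
5 → match
6 → no match

1, 5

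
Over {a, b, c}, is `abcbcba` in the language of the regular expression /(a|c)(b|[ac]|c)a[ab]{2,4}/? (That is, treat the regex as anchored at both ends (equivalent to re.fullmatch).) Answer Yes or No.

No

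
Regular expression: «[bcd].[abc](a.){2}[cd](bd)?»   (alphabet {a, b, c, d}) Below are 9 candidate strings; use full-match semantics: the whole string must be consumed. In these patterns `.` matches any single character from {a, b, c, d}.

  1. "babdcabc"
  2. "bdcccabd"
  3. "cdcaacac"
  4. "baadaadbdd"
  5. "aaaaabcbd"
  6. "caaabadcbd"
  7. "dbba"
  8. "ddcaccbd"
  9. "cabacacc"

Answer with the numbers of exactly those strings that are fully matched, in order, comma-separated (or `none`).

6, 9

1. "babdcabc" → no match
2. "bdcccabd" → no match
3. "cdcaacac" → no match
4. "baadaadbdd" → no match
5. "aaaaabcbd" → no match
6. "caaabadcbd" → match
7. "dbba" → no match
8. "ddcaccbd" → no match
9. "cabacacc" → match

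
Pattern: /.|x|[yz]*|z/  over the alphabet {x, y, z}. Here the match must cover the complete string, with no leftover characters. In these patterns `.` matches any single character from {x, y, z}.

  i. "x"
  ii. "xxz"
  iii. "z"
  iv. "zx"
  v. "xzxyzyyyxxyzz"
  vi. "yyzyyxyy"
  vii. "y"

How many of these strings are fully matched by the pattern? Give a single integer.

i → match
ii → no match
iii → match
iv → no match
v → no match
vi → no match
vii → match
Total matched: 3

3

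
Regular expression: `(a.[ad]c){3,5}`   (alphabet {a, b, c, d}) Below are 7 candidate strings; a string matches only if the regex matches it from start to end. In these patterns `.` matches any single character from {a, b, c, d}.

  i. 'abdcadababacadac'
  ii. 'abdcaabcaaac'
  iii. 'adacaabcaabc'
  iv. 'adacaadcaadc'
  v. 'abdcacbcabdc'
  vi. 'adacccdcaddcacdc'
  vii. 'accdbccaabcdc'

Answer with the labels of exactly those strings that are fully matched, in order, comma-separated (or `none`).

i → no match
ii → no match
iii → no match
iv → match
v → no match
vi → no match
vii → no match

iv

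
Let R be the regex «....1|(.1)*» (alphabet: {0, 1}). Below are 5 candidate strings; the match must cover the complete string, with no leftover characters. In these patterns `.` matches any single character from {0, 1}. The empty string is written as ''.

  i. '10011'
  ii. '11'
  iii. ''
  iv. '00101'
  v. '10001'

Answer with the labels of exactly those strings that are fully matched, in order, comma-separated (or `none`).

i → match
ii → match
iii → match
iv → match
v → match

i, ii, iii, iv, v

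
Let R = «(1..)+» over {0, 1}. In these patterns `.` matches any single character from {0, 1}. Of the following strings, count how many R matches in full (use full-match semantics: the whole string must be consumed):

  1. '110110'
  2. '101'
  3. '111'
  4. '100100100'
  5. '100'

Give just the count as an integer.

5

1. '110110' → match
2. '101' → match
3. '111' → match
4. '100100100' → match
5. '100' → match
Total matched: 5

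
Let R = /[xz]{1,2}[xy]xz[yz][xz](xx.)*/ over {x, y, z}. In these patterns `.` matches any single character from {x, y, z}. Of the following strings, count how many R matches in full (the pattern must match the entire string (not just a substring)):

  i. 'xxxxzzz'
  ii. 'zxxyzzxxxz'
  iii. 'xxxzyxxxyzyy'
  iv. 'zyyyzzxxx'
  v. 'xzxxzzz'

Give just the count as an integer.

2

i → match
ii → no match
iii → no match
iv → no match
v → match
Total matched: 2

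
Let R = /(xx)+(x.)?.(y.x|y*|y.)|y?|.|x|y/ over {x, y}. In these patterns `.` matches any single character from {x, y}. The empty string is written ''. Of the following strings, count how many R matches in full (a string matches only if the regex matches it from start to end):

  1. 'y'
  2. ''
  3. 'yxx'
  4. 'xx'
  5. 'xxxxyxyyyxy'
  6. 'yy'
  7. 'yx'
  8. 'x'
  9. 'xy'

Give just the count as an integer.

1 → match
2 → match
3 → no match
4 → no match
5 → no match
6 → no match
7 → no match
8 → match
9 → no match
Total matched: 3

3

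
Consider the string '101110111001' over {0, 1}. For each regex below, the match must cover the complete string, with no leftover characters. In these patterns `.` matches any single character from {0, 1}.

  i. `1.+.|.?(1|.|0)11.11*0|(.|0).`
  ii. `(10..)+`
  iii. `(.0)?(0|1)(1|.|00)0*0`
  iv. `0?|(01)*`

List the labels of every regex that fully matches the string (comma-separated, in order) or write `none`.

i, ii

i → match
ii → match
iii → no match — must end with '0'
iv → no match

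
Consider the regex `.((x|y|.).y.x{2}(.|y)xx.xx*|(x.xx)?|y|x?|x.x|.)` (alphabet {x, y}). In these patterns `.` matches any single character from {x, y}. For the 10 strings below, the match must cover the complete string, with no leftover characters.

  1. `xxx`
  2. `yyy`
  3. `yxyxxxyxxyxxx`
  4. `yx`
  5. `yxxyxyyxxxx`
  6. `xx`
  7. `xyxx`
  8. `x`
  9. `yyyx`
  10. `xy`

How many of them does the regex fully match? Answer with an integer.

4

1. `xxx` → no match
2. `yyy` → no match
3 → no match
4. `yx` → match
5. `yxxyxyyxxxx` → no match
6. `xx` → match
7. `xyxx` → no match
8. `x` → match
9. `yyyx` → no match
10. `xy` → match
Total matched: 4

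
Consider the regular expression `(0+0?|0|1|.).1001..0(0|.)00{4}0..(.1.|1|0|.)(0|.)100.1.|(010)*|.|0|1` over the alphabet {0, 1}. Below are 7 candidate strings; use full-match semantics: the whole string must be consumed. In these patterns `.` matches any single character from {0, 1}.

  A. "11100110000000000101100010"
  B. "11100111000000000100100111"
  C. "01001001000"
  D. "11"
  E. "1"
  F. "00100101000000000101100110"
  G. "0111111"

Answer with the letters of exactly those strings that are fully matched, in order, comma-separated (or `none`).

A → match
B → match
C → no match
D → no match
E → match
F → match
G → no match

A, B, E, F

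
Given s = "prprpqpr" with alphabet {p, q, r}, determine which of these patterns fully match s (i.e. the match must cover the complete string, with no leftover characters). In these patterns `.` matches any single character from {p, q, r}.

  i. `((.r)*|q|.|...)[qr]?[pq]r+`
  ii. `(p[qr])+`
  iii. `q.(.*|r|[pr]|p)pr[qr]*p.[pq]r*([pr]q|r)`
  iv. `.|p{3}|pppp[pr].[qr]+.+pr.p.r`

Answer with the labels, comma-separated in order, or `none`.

ii

i → no match
ii → match
iii → no match — must start with "q"
iv → no match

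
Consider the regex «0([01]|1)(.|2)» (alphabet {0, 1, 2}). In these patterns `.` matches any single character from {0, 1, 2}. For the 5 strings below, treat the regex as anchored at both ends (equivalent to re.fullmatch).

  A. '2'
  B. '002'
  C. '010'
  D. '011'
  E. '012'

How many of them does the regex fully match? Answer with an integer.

A → no match — must start with '0'
B → match
C → match
D → match
E → match
Total matched: 4

4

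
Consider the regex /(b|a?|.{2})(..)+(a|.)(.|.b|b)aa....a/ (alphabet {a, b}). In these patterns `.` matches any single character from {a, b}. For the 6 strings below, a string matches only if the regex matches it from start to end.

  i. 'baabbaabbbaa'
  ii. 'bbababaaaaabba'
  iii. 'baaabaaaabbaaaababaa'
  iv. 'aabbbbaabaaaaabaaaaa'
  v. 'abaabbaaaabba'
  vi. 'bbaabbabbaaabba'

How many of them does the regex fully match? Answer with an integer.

i. 'baabbaabbbaa' → match
ii → match
iii → match
iv → no match
v → match
vi → no match
Total matched: 4

4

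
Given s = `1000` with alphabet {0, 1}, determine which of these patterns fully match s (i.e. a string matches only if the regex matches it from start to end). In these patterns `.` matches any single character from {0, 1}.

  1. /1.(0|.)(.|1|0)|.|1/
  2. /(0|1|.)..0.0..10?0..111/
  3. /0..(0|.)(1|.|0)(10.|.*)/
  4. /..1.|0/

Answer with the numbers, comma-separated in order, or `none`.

1

1 → match
2 → no match — must end with `111`
3 → no match — must start with `0`
4 → no match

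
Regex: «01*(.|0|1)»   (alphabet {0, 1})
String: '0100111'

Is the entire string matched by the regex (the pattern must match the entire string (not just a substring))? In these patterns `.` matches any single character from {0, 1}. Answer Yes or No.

No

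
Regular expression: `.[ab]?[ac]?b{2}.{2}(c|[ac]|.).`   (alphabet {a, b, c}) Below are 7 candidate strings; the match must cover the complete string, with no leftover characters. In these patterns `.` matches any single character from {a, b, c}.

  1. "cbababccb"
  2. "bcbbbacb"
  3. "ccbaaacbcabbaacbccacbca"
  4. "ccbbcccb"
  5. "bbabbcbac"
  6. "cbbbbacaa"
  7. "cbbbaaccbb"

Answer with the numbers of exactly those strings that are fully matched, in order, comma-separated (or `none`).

1. "cbababccb" → no match
2. "bcbbbacb" → match
3 → no match
4. "ccbbcccb" → match
5. "bbabbcbac" → match
6. "cbbbbacaa" → no match
7. "cbbbaaccbb" → no match

2, 4, 5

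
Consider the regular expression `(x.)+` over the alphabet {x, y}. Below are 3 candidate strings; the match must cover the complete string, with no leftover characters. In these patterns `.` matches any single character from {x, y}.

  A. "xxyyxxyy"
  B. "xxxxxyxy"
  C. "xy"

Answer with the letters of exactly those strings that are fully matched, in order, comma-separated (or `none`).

A → no match
B → match
C → match

B, C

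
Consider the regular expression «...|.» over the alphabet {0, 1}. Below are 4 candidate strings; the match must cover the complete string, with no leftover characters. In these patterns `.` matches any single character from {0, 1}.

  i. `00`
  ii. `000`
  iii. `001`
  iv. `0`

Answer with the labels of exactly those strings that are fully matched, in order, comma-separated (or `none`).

i → no match
ii → match
iii → match
iv → match

ii, iii, iv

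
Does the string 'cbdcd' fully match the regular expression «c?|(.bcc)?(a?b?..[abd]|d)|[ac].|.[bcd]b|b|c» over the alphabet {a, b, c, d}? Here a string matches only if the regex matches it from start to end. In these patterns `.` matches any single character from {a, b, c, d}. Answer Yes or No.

No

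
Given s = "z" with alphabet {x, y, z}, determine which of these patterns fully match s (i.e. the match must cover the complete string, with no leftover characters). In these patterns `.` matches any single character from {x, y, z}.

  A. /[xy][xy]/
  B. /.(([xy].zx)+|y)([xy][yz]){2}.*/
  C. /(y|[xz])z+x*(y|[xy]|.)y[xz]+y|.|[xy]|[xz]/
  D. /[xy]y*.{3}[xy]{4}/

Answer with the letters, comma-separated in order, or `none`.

C

A → no match
B → no match
C → match
D → no match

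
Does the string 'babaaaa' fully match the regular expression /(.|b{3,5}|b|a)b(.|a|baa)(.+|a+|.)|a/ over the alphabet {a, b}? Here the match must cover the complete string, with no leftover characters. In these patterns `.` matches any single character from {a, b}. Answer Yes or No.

No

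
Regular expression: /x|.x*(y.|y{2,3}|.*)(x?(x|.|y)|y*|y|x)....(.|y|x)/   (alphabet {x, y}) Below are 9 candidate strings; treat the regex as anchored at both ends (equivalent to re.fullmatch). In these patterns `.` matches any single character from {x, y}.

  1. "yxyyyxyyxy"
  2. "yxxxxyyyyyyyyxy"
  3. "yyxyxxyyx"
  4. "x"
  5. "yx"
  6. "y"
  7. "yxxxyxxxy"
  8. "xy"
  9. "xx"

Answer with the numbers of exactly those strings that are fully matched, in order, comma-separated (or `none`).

1 → match
2 → match
3 → match
4 → match
5 → no match
6 → no match
7 → match
8 → no match
9 → no match

1, 2, 3, 4, 7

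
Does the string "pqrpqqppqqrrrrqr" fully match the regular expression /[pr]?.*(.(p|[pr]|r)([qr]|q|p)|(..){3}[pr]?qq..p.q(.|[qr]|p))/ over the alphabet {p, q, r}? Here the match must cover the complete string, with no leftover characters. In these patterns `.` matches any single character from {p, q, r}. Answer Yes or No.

No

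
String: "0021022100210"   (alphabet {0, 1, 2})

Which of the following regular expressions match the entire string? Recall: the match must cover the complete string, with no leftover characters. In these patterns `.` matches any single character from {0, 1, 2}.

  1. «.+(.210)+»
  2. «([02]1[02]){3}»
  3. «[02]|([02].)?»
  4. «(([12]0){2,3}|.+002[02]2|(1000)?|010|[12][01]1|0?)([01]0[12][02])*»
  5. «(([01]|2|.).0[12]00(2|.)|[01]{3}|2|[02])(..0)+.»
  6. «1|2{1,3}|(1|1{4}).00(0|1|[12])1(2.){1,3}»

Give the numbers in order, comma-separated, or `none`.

1

1 → match
2 → no match
3 → no match
4 → no match
5 → no match
6 → no match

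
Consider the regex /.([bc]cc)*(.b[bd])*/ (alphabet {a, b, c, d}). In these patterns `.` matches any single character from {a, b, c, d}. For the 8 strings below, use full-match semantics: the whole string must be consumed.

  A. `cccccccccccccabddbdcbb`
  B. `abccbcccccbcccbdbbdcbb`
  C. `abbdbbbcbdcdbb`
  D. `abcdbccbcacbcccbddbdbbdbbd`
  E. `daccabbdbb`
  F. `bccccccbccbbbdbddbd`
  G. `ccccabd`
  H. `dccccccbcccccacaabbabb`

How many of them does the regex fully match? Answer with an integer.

A → match
B → match
C → no match
D → no match
E → no match
F → match
G → match
H → no match
Total matched: 4

4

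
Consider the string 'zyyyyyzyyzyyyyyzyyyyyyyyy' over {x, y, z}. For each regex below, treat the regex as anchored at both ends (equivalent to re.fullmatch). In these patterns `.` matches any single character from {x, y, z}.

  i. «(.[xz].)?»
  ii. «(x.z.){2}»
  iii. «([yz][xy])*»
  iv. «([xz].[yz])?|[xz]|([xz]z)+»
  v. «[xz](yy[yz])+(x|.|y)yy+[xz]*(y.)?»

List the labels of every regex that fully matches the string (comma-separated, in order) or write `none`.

i → no match
ii → no match — must start with 'x'
iii → no match
iv → no match
v → match

v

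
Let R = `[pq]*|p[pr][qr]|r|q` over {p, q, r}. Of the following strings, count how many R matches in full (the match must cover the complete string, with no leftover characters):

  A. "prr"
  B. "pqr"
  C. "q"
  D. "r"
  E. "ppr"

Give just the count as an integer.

A → match
B → no match
C → match
D → match
E → match
Total matched: 4

4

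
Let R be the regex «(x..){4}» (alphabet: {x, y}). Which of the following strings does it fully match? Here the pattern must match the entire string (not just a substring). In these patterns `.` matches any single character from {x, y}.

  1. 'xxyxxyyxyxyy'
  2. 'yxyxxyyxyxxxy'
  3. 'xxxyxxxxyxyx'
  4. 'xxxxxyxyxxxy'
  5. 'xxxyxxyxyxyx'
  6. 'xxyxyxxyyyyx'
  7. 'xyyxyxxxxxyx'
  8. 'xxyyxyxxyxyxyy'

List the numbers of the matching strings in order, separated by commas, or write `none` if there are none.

4, 7

1 → no match
2 → no match — must start with 'x'
3 → no match
4 → match
5 → no match
6 → no match
7 → match
8 → no match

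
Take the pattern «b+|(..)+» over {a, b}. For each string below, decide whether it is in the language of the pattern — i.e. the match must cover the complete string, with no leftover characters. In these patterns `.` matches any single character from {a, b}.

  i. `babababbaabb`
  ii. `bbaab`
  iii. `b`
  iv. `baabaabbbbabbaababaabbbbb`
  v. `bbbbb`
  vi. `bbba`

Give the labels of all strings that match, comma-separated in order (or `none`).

i, iii, v, vi

i → match
ii → no match
iii → match
iv → no match
v → match
vi → match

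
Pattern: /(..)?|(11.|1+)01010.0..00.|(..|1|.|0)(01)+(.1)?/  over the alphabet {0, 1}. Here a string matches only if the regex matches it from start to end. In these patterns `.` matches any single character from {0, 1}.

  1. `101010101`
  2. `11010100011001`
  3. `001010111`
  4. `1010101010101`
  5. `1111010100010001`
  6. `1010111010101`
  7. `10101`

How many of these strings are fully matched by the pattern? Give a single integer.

6

1 → match
2 → match
3 → match
4 → match
5 → match
6 → no match
7 → match
Total matched: 6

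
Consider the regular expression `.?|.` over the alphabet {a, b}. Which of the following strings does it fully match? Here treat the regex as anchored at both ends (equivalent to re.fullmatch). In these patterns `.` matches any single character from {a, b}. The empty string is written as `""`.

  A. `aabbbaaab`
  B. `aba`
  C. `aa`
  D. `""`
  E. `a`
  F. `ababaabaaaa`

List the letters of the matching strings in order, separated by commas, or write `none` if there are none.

D, E

A → no match
B → no match
C → no match
D → match
E → match
F → no match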